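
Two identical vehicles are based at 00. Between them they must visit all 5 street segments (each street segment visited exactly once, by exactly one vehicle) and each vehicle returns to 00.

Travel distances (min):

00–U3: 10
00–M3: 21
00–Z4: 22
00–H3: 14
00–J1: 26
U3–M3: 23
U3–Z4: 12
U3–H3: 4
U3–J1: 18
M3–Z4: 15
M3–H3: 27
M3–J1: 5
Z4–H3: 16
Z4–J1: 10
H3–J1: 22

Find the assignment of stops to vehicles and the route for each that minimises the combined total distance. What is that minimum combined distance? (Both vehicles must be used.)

Try each way of splitting the stops between the two vehicles (each non-empty) and, for each split, find the best tour for each vehicle:
  {U3} + {M3, Z4, H3, J1}: 20 + 66 = 86
  {M3} + {U3, Z4, H3, J1}: 42 + 66 = 108
  {U3, M3} + {Z4, H3, J1}: 54 + 66 = 120
  {Z4} + {U3, M3, H3, J1}: 44 + 62 = 106
  {U3, Z4} + {M3, H3, J1}: 44 + 62 = 106
  {M3, Z4} + {U3, H3, J1}: 58 + 62 = 120
  … (15 splits in total)
Best: vehicle 1 00 → U3 → 00 = 20; vehicle 2 00 → M3 → J1 → Z4 → H3 → 00 = 66; combined 86.

Minimum combined distance: 86 min.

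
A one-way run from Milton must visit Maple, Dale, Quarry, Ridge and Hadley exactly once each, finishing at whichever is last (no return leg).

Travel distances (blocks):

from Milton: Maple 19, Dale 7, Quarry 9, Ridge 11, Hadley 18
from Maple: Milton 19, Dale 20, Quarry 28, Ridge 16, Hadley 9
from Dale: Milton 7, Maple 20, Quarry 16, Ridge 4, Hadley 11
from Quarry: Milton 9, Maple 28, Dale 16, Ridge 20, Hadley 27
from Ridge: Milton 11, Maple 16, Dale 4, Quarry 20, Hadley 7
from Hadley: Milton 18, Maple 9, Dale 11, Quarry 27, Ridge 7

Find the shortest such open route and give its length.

There are 5! = 120 possible orderings.
Milton→Maple→Dale→Quarry→Ridge→Hadley: 19+20+16+20+7 = 82
Milton→Maple→Dale→Quarry→Hadley→Ridge: 19+20+16+27+7 = 89
Milton→Maple→Dale→Ridge→Quarry→Hadley: 19+20+4+20+27 = 90
Milton→Maple→Dale→Ridge→Hadley→Quarry: 19+20+4+7+27 = 77
Milton→Maple→Dale→Hadley→Quarry→Ridge: 19+20+11+27+20 = 97
Milton→Maple→Dale→Hadley→Ridge→Quarry: 19+20+11+7+20 = 77
Milton→Maple→Quarry→Dale→Ridge→Hadley: 19+28+16+4+7 = 74
Milton→Maple→Quarry→Dale→Hadley→Ridge: 19+28+16+11+7 = 81
Milton→Maple→Quarry→Ridge→Dale→Hadley: 19+28+20+4+11 = 82
Milton→Maple→Quarry→Ridge→Hadley→Dale: 19+28+20+7+11 = 85
Milton→Maple→Quarry→Hadley→Dale→Ridge: 19+28+27+11+4 = 89
Milton→Maple→Quarry→Hadley→Ridge→Dale: 19+28+27+7+4 = 85
Milton→Maple→Ridge→Dale→Quarry→Hadley: 19+16+4+16+27 = 82
Milton→Maple→Ridge→Dale→Hadley→Quarry: 19+16+4+11+27 = 77
… (106 more)
Milton→Quarry→Dale→Ridge→Hadley→Maple: 9+16+4+7+9 = 45  ← best
The minimum is 45.
One shortest path: Milton → Quarry → Dale → Ridge → Hadley → Maple.

45 blocks — the minimum one-way total.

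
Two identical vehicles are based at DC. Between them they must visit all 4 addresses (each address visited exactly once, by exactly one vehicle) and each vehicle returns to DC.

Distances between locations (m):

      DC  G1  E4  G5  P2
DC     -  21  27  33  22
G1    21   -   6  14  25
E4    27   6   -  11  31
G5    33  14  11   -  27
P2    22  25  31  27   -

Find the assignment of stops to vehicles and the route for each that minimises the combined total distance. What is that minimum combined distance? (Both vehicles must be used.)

Try each way of splitting the stops between the two vehicles (each non-empty) and, for each split, find the best tour for each vehicle:
  {G1} + {E4, G5, P2}: 42 + 87 = 129
  {E4} + {G1, G5, P2}: 54 + 84 = 138
  {G1, E4} + {G5, P2}: 54 + 82 = 136
  {G5} + {G1, E4, P2}: 66 + 80 = 146
  {G1, G5} + {E4, P2}: 68 + 80 = 148
  {E4, G5} + {G1, P2}: 71 + 68 = 139
  … (7 splits in total)
  {G1, E4, G5} + {P2}: 71 + 44 = 115  ← best
Best: vehicle 1 DC → G1 → E4 → G5 → DC = 71; vehicle 2 DC → P2 → DC = 44; combined 115.

Minimum combined distance: 115 m.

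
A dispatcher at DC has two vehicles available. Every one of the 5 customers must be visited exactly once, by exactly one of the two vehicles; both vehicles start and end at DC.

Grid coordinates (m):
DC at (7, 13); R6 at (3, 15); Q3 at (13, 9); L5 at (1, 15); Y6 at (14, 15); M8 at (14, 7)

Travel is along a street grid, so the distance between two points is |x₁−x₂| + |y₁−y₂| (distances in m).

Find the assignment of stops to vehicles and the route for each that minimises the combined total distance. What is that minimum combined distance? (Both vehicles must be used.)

46 m — the smallest possible combined total.

There are 2^4 − 1 = 15 ways to divide the 5 stops into two non-empty groups. For each, the best each vehicle can do is its own shortest tour through its group:
  {R6} + {Q3, L5, Y6, M8}: 12 + 42 = 54
  {Q3} + {R6, L5, Y6, M8}: 20 + 42 = 62
  {R6, Q3} + {L5, Y6, M8}: 32 + 42 = 74
  {L5} + {R6, Q3, Y6, M8}: 16 + 38 = 54
  {R6, L5} + {Q3, Y6, M8}: 16 + 30 = 46
  {Q3, L5} + {R6, Y6, M8}: 36 + 38 = 74
  … (15 splits in total)
Best: vehicle 1 DC → R6 → L5 → DC = 16; vehicle 2 DC → Q3 → M8 → Y6 → DC = 30; combined 46.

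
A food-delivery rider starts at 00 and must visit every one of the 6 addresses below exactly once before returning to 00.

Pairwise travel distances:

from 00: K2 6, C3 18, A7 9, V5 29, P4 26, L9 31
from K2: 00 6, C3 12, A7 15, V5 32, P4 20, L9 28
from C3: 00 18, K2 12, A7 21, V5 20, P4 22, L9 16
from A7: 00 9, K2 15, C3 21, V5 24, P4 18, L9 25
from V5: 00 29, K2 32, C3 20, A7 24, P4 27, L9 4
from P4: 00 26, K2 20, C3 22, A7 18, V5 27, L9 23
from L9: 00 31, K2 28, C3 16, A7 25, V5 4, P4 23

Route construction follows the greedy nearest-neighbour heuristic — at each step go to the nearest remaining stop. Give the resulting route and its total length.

At 00 the remaining stops are K2 6, A7 9, C3 18, P4 26, V5 29, L9 31; go to K2.
At K2 the remaining stops are C3 12, A7 15, P4 20, L9 28, V5 32; go to C3.
At C3 the remaining stops are L9 16, V5 20, A7 21, P4 22; go to L9.
At L9 the remaining stops are V5 4, P4 23, A7 25; go to V5.
At V5 the remaining stops are A7 24, P4 27; go to A7.
At A7 the remaining stops are P4 18; go to P4.
Return P4→00: 26.
Total = 6 + 12 + 16 + 4 + 24 + 18 + 26 = 106.

Total distance 106 via the nearest-neighbour route 00 → K2 → C3 → L9 → V5 → A7 → P4 → 00.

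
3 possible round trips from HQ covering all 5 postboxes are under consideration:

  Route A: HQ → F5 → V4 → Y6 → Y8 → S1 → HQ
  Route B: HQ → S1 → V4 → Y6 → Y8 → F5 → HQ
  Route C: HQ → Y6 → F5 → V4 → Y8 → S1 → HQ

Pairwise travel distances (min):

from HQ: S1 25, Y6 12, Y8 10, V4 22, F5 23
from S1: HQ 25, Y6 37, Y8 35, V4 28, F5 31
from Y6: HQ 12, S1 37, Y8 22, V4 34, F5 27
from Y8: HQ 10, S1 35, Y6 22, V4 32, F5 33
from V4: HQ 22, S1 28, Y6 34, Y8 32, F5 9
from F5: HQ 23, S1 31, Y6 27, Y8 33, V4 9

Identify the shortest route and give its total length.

Shortest is Route C, total 140 min.

Route A: 23 + 9 + 34 + 22 + 35 + 25 = 148
Route B: 25 + 28 + 34 + 22 + 33 + 23 = 165
Route C: 12 + 27 + 9 + 32 + 35 + 25 = 140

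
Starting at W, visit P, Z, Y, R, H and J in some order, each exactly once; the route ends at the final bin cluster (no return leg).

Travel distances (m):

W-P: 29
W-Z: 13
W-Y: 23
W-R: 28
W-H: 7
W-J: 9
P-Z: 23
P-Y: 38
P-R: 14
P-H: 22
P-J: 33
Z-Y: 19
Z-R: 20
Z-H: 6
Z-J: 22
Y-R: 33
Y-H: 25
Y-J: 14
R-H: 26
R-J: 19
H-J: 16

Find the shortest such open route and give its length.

79 m — the minimum one-way total.

There are 6! = 720 possible orderings.
W → P → Z → Y → R → H → J: 29+23+19+33+26+16 = 146
W → P → Z → Y → R → J → H: 29+23+19+33+19+16 = 139
W → P → Z → Y → H → R → J: 29+23+19+25+26+19 = 141
W → P → Z → Y → H → J → R: 29+23+19+25+16+19 = 131
W → P → Z → Y → J → R → H: 29+23+19+14+19+26 = 130
W → P → Z → Y → J → H → R: 29+23+19+14+16+26 = 127
W → P → Z → R → Y → H → J: 29+23+20+33+25+16 = 146
W → P → Z → R → Y → J → H: 29+23+20+33+14+16 = 135
… (712 more)
W → H → Z → Y → J → R → P: 7+6+19+14+19+14 = 79  ← best
The minimum is 79.
One shortest path: W → H → Z → Y → J → R → P.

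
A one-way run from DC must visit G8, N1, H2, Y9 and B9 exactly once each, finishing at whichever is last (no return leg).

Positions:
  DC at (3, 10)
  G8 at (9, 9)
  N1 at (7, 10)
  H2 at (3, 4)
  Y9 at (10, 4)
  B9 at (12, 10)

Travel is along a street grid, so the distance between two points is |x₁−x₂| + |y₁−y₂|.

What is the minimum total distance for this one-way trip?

26 — the minimum one-way total.

There are 5! = 120 possible orderings.
DC - G8 - N1 - H2 - Y9 - B9: 7+3+10+7+8 = 35
DC - G8 - N1 - H2 - B9 - Y9: 7+3+10+15+8 = 43
DC - G8 - N1 - Y9 - H2 - B9: 7+3+9+7+15 = 41
DC - G8 - N1 - Y9 - B9 - H2: 7+3+9+8+15 = 42
DC - G8 - N1 - B9 - H2 - Y9: 7+3+5+15+7 = 37
DC - G8 - N1 - B9 - Y9 - H2: 7+3+5+8+7 = 30
DC - G8 - H2 - N1 - Y9 - B9: 7+11+10+9+8 = 45
DC - G8 - H2 - N1 - B9 - Y9: 7+11+10+5+8 = 41
DC - G8 - H2 - Y9 - N1 - B9: 7+11+7+9+5 = 39
DC - G8 - H2 - Y9 - B9 - N1: 7+11+7+8+5 = 38
DC - G8 - H2 - B9 - N1 - Y9: 7+11+15+5+9 = 47
DC - G8 - H2 - B9 - Y9 - N1: 7+11+15+8+9 = 50
DC - G8 - Y9 - N1 - H2 - B9: 7+6+9+10+15 = 47
DC - G8 - Y9 - N1 - B9 - H2: 7+6+9+5+15 = 42
… (106 more)
DC - N1 - G8 - B9 - Y9 - H2: 4+3+4+8+7 = 26  ← best
The minimum is 26.
One shortest path: DC → N1 → G8 → B9 → Y9 → H2.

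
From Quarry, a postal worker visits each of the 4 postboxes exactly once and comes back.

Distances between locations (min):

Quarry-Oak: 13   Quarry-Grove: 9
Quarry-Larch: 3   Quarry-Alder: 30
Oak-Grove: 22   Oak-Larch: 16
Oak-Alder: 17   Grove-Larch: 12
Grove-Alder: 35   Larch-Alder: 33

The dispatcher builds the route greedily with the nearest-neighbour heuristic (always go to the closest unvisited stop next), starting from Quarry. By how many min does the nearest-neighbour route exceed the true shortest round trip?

Excess over optimum: 4 min.

Quarry: Larch=3, Grove=9, Oak=13, Alder=30 ⇒ Larch
Larch: Grove=12, Oak=16, Alder=33 ⇒ Grove
Grove: Oak=22, Alder=35 ⇒ Oak
Oak: Alder=17 ⇒ Alder
NN route Quarry → Larch → Grove → Oak → Alder → Quarry costs 84.
Optimal: Quarry → Oak → Alder → Grove → Larch → Quarry costs 80 (by enumerating all 12 distinct tours).
Excess = 84 − 80 = 4.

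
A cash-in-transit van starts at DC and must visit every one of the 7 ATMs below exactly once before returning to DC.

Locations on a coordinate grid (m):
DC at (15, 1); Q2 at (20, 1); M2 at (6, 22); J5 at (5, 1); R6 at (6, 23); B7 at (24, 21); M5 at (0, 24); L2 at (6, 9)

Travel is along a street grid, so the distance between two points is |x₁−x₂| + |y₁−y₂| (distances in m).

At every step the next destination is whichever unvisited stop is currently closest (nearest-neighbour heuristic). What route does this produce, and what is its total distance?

106 m along DC → Q2 → J5 → L2 → M2 → R6 → M5 → B7 → DC.

At DC the remaining stops are Q2 5, J5 10, L2 17, B7 29, M2 30, R6 31, M5 38; go to Q2.
At Q2 the remaining stops are J5 15, L2 22, B7 24, M2 35, R6 36, M5 43; go to J5.
At J5 the remaining stops are L2 9, M2 22, R6 23, M5 28, B7 39; go to L2.
At L2 the remaining stops are M2 13, R6 14, M5 21, B7 30; go to M2.
At M2 the remaining stops are R6 1, M5 8, B7 19; go to R6.
At R6 the remaining stops are M5 7, B7 20; go to M5.
At M5 the remaining stops are B7 27; go to B7.
Return B7→DC: 29.
Total = 5 + 15 + 9 + 13 + 1 + 7 + 27 + 29 = 106.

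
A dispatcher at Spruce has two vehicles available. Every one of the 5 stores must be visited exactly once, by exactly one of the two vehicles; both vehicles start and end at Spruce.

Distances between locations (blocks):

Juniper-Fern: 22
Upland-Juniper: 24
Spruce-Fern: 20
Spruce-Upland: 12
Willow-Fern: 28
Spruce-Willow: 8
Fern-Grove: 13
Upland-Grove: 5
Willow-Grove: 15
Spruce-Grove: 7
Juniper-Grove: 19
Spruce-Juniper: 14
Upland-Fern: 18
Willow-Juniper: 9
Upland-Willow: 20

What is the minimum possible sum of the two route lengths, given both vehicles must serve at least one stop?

There are 2^4 − 1 = 15 ways to divide the 5 stops into two non-empty groups. For each, the best each vehicle can do is its own shortest tour through its group:
  {Upland} + {Willow, Juniper, Fern, Grove}: 24 + 59 = 83
  {Willow} + {Upland, Juniper, Fern, Grove}: 16 + 66 = 82
  {Upland, Willow} + {Juniper, Fern, Grove}: 40 + 56 = 96
  {Juniper} + {Upland, Willow, Fern, Grove}: 28 + 66 = 94
  {Upland, Juniper} + {Willow, Fern, Grove}: 50 + 56 = 106
  {Willow, Juniper} + {Upland, Fern, Grove}: 31 + 50 = 81
  … (15 splits in total)
Best: vehicle 1 Spruce → Willow → Juniper → Spruce = 31; vehicle 2 Spruce → Upland → Fern → Grove → Spruce = 50; combined 81.

81 blocks — the smallest possible combined total.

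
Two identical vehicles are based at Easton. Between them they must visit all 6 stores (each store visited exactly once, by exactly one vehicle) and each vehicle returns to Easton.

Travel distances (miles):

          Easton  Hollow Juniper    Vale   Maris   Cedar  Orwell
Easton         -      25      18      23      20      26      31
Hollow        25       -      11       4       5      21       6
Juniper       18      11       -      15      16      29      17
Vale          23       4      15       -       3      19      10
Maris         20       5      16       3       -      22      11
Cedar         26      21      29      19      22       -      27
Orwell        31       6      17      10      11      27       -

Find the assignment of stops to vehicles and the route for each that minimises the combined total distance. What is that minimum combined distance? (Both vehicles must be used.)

There are 2^5 − 1 = 31 ways to divide the 6 stops into two non-empty groups. For each, the best each vehicle can do is its own shortest tour through its group:
  {Hollow} + {Juniper, Vale, Maris, Cedar, Orwell}: 50 + 94 = 144
  {Juniper} + {Hollow, Vale, Maris, Cedar, Orwell}: 36 + 86 = 122
  {Hollow, Juniper} + {Vale, Maris, Cedar, Orwell}: 54 + 86 = 140
  {Vale} + {Hollow, Juniper, Maris, Cedar, Orwell}: 46 + 94 = 140
  {Hollow, Vale} + {Juniper, Maris, Cedar, Orwell}: 52 + 94 = 146
  {Juniper, Vale} + {Hollow, Maris, Cedar, Orwell}: 56 + 84 = 140
  … (31 splits in total)
  {Cedar} + {Hollow, Juniper, Vale, Maris, Orwell}: 52 + 68 = 120  ← best
Best: vehicle 1 Easton → Cedar → Easton = 52; vehicle 2 Easton → Juniper → Hollow → Orwell → Vale → Maris → Easton = 68; combined 120.

Minimum combined distance: 120 miles.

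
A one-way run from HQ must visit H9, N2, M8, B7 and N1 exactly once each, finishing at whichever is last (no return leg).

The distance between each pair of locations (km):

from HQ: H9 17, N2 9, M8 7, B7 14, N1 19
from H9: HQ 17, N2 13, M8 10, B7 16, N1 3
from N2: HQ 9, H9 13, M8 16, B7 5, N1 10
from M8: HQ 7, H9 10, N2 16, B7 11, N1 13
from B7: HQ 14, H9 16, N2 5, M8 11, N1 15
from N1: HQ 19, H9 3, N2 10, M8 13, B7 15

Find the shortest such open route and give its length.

Minimum one-way distance = 35 km.

There are 5! = 120 possible orderings.
HQ → H9 → N2 → M8 → B7 → N1: 17+13+16+11+15 = 72
HQ → H9 → N2 → M8 → N1 → B7: 17+13+16+13+15 = 74
HQ → H9 → N2 → B7 → M8 → N1: 17+13+5+11+13 = 59
HQ → H9 → N2 → B7 → N1 → M8: 17+13+5+15+13 = 63
HQ → H9 → N2 → N1 → M8 → B7: 17+13+10+13+11 = 64
HQ → H9 → N2 → N1 → B7 → M8: 17+13+10+15+11 = 66
HQ → H9 → M8 → N2 → B7 → N1: 17+10+16+5+15 = 63
HQ → H9 → M8 → N2 → N1 → B7: 17+10+16+10+15 = 68
HQ → H9 → M8 → B7 → N2 → N1: 17+10+11+5+10 = 53
HQ → H9 → M8 → B7 → N1 → N2: 17+10+11+15+10 = 63
HQ → H9 → M8 → N1 → N2 → B7: 17+10+13+10+5 = 55
HQ → H9 → M8 → N1 → B7 → N2: 17+10+13+15+5 = 60
HQ → H9 → B7 → N2 → M8 → N1: 17+16+5+16+13 = 67
HQ → H9 → B7 → N2 → N1 → M8: 17+16+5+10+13 = 61
… (106 more)
HQ → M8 → H9 → N1 → N2 → B7: 7+10+3+10+5 = 35  ← best
The minimum is 35.
One shortest path: HQ → M8 → H9 → N1 → N2 → B7.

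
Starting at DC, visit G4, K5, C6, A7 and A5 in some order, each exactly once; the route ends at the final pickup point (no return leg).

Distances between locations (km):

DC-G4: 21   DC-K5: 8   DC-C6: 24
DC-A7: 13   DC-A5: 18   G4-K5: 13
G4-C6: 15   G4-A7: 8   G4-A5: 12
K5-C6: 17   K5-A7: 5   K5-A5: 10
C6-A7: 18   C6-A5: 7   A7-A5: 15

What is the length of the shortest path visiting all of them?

There are 5! = 120 possible orderings.
DC→G4→K5→C6→A7→A5: 21+13+17+18+15 = 84
DC→G4→K5→C6→A5→A7: 21+13+17+7+15 = 73
DC→G4→K5→A7→C6→A5: 21+13+5+18+7 = 64
DC→G4→K5→A7→A5→C6: 21+13+5+15+7 = 61
DC→G4→K5→A5→C6→A7: 21+13+10+7+18 = 69
DC→G4→K5→A5→A7→C6: 21+13+10+15+18 = 77
DC→G4→C6→K5→A7→A5: 21+15+17+5+15 = 73
DC→G4→C6→K5→A5→A7: 21+15+17+10+15 = 78
DC→G4→C6→A7→K5→A5: 21+15+18+5+10 = 69
DC→G4→C6→A7→A5→K5: 21+15+18+15+10 = 79
DC→G4→C6→A5→K5→A7: 21+15+7+10+5 = 58
DC→G4→C6→A5→A7→K5: 21+15+7+15+5 = 63
DC→G4→A7→K5→C6→A5: 21+8+5+17+7 = 58
DC→G4→A7→K5→A5→C6: 21+8+5+10+7 = 51
… (106 more)
DC→K5→A7→G4→A5→C6: 8+5+8+12+7 = 40  ← best
The minimum is 40.
One shortest path: DC → K5 → A7 → G4 → A5 → C6.

Shortest open route: 40 km.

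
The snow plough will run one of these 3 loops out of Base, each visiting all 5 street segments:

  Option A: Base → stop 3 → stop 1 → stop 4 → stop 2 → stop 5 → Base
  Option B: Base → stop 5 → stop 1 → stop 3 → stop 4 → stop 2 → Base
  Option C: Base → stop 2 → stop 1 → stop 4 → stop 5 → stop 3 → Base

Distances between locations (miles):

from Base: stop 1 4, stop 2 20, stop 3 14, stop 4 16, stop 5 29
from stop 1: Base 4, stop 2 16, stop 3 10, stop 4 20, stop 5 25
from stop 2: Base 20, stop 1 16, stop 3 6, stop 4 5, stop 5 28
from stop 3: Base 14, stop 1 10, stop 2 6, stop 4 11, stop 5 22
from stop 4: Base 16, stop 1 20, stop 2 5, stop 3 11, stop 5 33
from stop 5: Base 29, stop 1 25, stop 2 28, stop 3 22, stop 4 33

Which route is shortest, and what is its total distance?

Shortest is Option B, total 100 miles.

Option A: 14 + 10 + 20 + 5 + 28 + 29 = 106
Option B: 29 + 25 + 10 + 11 + 5 + 20 = 100
Option C: 20 + 16 + 20 + 33 + 22 + 14 = 125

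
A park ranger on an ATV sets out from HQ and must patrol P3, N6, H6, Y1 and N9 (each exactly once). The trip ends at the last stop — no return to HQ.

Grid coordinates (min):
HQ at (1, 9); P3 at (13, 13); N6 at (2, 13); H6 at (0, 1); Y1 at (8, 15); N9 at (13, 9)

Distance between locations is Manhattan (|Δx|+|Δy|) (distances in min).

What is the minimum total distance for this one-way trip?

There are 5! = 120 possible orderings.
HQ → P3 → N6 → H6 → Y1 → N9: 16+11+14+22+11 = 74
HQ → P3 → N6 → H6 → N9 → Y1: 16+11+14+21+11 = 73
HQ → P3 → N6 → Y1 → H6 → N9: 16+11+8+22+21 = 78
HQ → P3 → N6 → Y1 → N9 → H6: 16+11+8+11+21 = 67
HQ → P3 → N6 → N9 → H6 → Y1: 16+11+15+21+22 = 85
HQ → P3 → N6 → N9 → Y1 → H6: 16+11+15+11+22 = 75
HQ → P3 → H6 → N6 → Y1 → N9: 16+25+14+8+11 = 74
HQ → P3 → H6 → N6 → N9 → Y1: 16+25+14+15+11 = 81
HQ → P3 → H6 → Y1 → N6 → N9: 16+25+22+8+15 = 86
HQ → P3 → H6 → Y1 → N9 → N6: 16+25+22+11+15 = 89
HQ → P3 → H6 → N9 → N6 → Y1: 16+25+21+15+8 = 85
HQ → P3 → H6 → N9 → Y1 → N6: 16+25+21+11+8 = 81
HQ → P3 → Y1 → N6 → H6 → N9: 16+7+8+14+21 = 66
HQ → P3 → Y1 → N6 → N9 → H6: 16+7+8+15+21 = 67
… (106 more)
HQ → H6 → N6 → Y1 → P3 → N9: 9+14+8+7+4 = 42  ← best
The minimum is 42.
One shortest path: HQ → H6 → N6 → Y1 → P3 → N9.

Minimum one-way distance = 42 min.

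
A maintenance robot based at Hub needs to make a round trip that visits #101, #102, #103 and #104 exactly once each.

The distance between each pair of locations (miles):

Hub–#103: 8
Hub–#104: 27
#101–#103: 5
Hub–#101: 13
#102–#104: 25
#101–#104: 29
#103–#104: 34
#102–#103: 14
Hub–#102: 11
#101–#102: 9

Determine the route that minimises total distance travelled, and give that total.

Hub → #101 → #102 → #103 → #104 → Hub: 13+9+14+34+27 = 97
Hub → #101 → #102 → #104 → #103 → Hub: 13+9+25+34+8 = 89
Hub → #101 → #103 → #102 → #104 → Hub: 13+5+14+25+27 = 84
Hub → #101 → #103 → #104 → #102 → Hub: 13+5+34+25+11 = 88
Hub → #101 → #104 → #102 → #103 → Hub: 13+29+25+14+8 = 89
Hub → #101 → #104 → #103 → #102 → Hub: 13+29+34+14+11 = 101
Hub → #102 → #101 → #103 → #104 → Hub: 11+9+5+34+27 = 86
Hub → #102 → #101 → #104 → #103 → Hub: 11+9+29+34+8 = 91
Hub → #102 → #103 → #101 → #104 → Hub: 11+14+5+29+27 = 86
Hub → #102 → #104 → #101 → #103 → Hub: 11+25+29+5+8 = 78
Hub → #103 → #101 → #102 → #104 → Hub: 8+5+9+25+27 = 74
Hub → #103 → #102 → #101 → #104 → Hub: 8+14+9+29+27 = 87
The minimum is 74.
One optimal route: Hub → #103 → #101 → #102 → #104 → Hub (or its reverse).

74 miles — the shortest possible round trip.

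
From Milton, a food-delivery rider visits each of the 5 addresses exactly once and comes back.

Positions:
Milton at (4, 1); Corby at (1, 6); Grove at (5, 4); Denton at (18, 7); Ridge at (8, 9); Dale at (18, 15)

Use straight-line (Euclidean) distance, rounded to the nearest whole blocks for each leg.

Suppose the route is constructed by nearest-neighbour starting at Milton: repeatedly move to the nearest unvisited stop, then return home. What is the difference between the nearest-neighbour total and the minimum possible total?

3 blocks longer than the optimal tour.

Milton: Grove=3, Corby=6, Ridge=9, Denton=15, Dale=20 ⇒ Grove
Grove: Corby=4, Ridge=6, Denton=13, Dale=17 ⇒ Corby
Corby: Ridge=8, Denton=17, Dale=19 ⇒ Ridge
Ridge: Denton=10, Dale=12 ⇒ Denton
Denton: Dale=8 ⇒ Dale
NN route Milton → Grove → Corby → Ridge → Denton → Dale → Milton costs 53.
Optimal: Milton → Corby → Ridge → Dale → Denton → Grove → Milton costs 50 (by enumerating all 60 distinct tours).
Excess = 53 − 50 = 3.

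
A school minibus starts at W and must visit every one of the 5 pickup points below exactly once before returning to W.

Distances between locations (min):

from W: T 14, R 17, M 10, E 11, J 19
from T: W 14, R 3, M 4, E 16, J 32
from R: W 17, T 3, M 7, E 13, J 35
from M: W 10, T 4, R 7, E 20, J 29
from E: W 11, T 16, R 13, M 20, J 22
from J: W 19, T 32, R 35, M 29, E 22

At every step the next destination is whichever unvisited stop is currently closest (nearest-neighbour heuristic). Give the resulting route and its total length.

At W the remaining stops are M 10, E 11, T 14, R 17, J 19; go to M.
At M the remaining stops are T 4, R 7, E 20, J 29; go to T.
At T the remaining stops are R 3, E 16, J 32; go to R.
At R the remaining stops are E 13, J 35; go to E.
At E the remaining stops are J 22; go to J.
Return J→W: 19.
Total = 10 + 4 + 3 + 13 + 22 + 19 = 71.

Total distance 71 min via the nearest-neighbour route W → M → T → R → E → J → W.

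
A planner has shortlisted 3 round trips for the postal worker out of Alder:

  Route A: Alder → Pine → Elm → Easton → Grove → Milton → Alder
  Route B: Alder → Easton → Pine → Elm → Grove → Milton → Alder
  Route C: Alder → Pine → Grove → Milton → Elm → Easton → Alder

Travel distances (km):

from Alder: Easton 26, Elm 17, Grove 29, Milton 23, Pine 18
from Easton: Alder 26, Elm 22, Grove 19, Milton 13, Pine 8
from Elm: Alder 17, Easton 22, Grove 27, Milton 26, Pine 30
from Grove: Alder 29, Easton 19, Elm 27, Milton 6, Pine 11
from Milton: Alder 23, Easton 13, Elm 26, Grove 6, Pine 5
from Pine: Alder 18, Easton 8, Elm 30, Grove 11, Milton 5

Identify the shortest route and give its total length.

109 km — Route C is the shortest.

Route A: 18 + 30 + 22 + 19 + 6 + 23 = 118
Route B: 26 + 8 + 30 + 27 + 6 + 23 = 120
Route C: 18 + 11 + 6 + 26 + 22 + 26 = 109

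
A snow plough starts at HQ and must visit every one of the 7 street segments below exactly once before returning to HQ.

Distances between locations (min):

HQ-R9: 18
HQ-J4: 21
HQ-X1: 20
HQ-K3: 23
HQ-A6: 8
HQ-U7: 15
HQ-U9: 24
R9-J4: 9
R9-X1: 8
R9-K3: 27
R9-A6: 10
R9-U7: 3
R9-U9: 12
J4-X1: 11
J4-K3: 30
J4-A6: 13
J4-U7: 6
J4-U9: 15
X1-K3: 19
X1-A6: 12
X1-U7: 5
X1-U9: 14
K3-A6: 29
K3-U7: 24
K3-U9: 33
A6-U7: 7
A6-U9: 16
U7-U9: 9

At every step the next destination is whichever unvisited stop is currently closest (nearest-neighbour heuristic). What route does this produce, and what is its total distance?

HQ → [A6:8 / U7:15 / R9:18 / X1:20 / J4:21 / K3:23 / U9:24] → A6 (8)
A6 → [U7:7 / R9:10 / X1:12 / J4:13 / U9:16 / K3:29] → U7 (7)
U7 → [R9:3 / X1:5 / J4:6 / U9:9 / K3:24] → R9 (3)
R9 → [X1:8 / J4:9 / U9:12 / K3:27] → X1 (8)
X1 → [J4:11 / U9:14 / K3:19] → J4 (11)
J4 → [U9:15 / K3:30] → U9 (15)
U9 → [K3:33] → K3 (33)
Return K3→HQ: 23.
Total = 8 + 7 + 3 + 8 + 11 + 15 + 33 + 23 = 108.

108 min along HQ → A6 → U7 → R9 → X1 → J4 → U9 → K3 → HQ.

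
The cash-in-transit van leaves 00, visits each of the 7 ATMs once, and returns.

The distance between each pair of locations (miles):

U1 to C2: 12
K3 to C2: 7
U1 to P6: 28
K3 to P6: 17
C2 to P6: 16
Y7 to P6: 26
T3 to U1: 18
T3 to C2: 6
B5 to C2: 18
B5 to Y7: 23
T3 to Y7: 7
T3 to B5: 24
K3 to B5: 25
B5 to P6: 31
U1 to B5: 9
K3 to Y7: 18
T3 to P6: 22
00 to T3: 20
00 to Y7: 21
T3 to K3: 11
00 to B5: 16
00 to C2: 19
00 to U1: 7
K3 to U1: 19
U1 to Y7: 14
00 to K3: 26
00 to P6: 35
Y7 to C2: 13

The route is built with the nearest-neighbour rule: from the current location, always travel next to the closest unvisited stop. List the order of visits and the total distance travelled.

117 miles along 00 → U1 → B5 → C2 → T3 → Y7 → K3 → P6 → 00.

At 00 the remaining stops are U1 7, B5 16, C2 19, T3 20, Y7 21, K3 26, P6 35; go to U1.
At U1 the remaining stops are B5 9, C2 12, Y7 14, T3 18, K3 19, P6 28; go to B5.
At B5 the remaining stops are C2 18, Y7 23, T3 24, K3 25, P6 31; go to C2.
At C2 the remaining stops are T3 6, K3 7, Y7 13, P6 16; go to T3.
At T3 the remaining stops are Y7 7, K3 11, P6 22; go to Y7.
At Y7 the remaining stops are K3 18, P6 26; go to K3.
At K3 the remaining stops are P6 17; go to P6.
Return P6→00: 35.
Total = 7 + 9 + 18 + 6 + 7 + 18 + 17 + 35 = 117.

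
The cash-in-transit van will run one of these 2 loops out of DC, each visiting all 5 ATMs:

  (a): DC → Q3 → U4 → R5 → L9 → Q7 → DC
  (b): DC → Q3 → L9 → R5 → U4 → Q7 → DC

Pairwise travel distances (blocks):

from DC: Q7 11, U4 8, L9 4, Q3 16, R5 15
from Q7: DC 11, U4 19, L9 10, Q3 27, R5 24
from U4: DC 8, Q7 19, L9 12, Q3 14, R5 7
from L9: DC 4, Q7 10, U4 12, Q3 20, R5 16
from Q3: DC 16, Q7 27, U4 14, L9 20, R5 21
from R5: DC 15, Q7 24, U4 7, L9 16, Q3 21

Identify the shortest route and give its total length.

Shortest is (a), total 74 blocks.

(a): 16 + 14 + 7 + 16 + 10 + 11 = 74
(b): 16 + 20 + 16 + 7 + 19 + 11 = 89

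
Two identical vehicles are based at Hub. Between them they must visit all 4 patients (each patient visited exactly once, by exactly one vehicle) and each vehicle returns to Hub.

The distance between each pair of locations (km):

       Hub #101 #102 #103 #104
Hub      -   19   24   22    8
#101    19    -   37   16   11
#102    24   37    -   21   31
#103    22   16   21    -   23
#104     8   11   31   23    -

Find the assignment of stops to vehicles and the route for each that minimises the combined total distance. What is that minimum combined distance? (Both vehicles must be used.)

Minimum combined distance: 96 km.

There are 2^3 − 1 = 7 ways to divide the 4 stops into two non-empty groups. For each, the best each vehicle can do is its own shortest tour through its group:
  {#101} + {#102, #103, #104}: 38 + 76 = 114
  {#102} + {#101, #103, #104}: 48 + 57 = 105
  {#101, #102} + {#103, #104}: 80 + 53 = 133
  {#103} + {#101, #102, #104}: 44 + 80 = 124
  {#101, #103} + {#102, #104}: 57 + 63 = 120
  {#102, #103} + {#101, #104}: 67 + 38 = 105
  … (7 splits in total)
  {#101, #102, #103} + {#104}: 80 + 16 = 96  ← best
Best: vehicle 1 Hub → #101 → #103 → #102 → Hub = 80; vehicle 2 Hub → #104 → Hub = 16; combined 96.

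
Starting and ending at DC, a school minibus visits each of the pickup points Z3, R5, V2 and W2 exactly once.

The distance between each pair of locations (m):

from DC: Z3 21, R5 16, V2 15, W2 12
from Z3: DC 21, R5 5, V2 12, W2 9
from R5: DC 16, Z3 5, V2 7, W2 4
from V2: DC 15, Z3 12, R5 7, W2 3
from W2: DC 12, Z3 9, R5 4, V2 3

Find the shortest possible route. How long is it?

DC→Z3→R5→V2→W2→DC: 21+5+7+3+12 = 48
DC→Z3→R5→W2→V2→DC: 21+5+4+3+15 = 48
DC→Z3→V2→R5→W2→DC: 21+12+7+4+12 = 56
DC→Z3→V2→W2→R5→DC: 21+12+3+4+16 = 56
DC→Z3→W2→R5→V2→DC: 21+9+4+7+15 = 56
DC→Z3→W2→V2→R5→DC: 21+9+3+7+16 = 56
DC→R5→Z3→V2→W2→DC: 16+5+12+3+12 = 48
DC→R5→Z3→W2→V2→DC: 16+5+9+3+15 = 48
DC→R5→V2→Z3→W2→DC: 16+7+12+9+12 = 56
DC→R5→W2→Z3→V2→DC: 16+4+9+12+15 = 56
DC→V2→Z3→R5→W2→DC: 15+12+5+4+12 = 48
DC→V2→R5→Z3→W2→DC: 15+7+5+9+12 = 48
The minimum is 48.
One optimal route: DC → Z3 → R5 → V2 → W2 → DC (or its reverse).

48 m — the shortest possible round trip.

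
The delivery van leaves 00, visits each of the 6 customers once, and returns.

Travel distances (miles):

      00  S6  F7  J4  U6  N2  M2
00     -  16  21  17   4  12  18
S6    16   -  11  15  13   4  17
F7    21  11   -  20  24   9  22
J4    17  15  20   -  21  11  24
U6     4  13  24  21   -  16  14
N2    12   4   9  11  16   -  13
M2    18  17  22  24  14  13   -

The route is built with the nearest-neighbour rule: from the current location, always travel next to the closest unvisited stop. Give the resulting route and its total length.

Total distance 92 miles via the nearest-neighbour route 00 → U6 → S6 → N2 → F7 → J4 → M2 → 00.

From 00: distances to unvisited — U6=4, N2=12, S6=16, J4=17, M2=18, F7=21. Nearest is U6 (4).
From U6: distances to unvisited — S6=13, M2=14, N2=16, J4=21, F7=24. Nearest is S6 (13).
From S6: distances to unvisited — N2=4, F7=11, J4=15, M2=17. Nearest is N2 (4).
From N2: distances to unvisited — F7=9, J4=11, M2=13. Nearest is F7 (9).
From F7: distances to unvisited — J4=20, M2=22. Nearest is J4 (20).
From J4: distances to unvisited — M2=24. Nearest is M2 (24).
Return M2→00: 18.
Total = 4 + 13 + 4 + 9 + 20 + 24 + 18 = 92.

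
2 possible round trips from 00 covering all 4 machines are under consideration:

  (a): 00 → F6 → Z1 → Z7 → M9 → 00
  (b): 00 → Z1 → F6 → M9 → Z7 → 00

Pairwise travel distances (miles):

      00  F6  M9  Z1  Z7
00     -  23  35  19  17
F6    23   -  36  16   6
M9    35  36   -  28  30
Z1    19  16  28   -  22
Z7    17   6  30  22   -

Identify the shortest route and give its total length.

Shortest is (b), total 118 miles.

(a): 23 + 16 + 22 + 30 + 35 = 126
(b): 19 + 16 + 36 + 30 + 17 = 118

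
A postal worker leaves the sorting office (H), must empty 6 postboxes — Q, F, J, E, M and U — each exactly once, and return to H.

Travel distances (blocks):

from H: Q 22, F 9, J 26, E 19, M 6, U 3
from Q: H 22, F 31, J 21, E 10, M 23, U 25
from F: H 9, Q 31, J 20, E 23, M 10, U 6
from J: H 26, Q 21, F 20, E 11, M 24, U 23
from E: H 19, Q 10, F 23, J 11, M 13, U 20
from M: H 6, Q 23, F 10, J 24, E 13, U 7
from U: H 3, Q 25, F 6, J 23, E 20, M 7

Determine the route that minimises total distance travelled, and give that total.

79 blocks — the shortest possible round trip.

H - Q - F - J - E - M - U - H: 22+31+20+11+13+7+3 = 107
H - Q - F - J - E - U - M - H: 22+31+20+11+20+7+6 = 117
H - Q - F - J - M - E - U - H: 22+31+20+24+13+20+3 = 133
H - Q - F - J - M - U - E - H: 22+31+20+24+7+20+19 = 143
H - Q - F - J - U - E - M - H: 22+31+20+23+20+13+6 = 135
H - Q - F - J - U - M - E - H: 22+31+20+23+7+13+19 = 135
H - Q - F - E - J - M - U - H: 22+31+23+11+24+7+3 = 121
H - Q - F - E - J - U - M - H: 22+31+23+11+23+7+6 = 123
… (352 more)
H - M - Q - E - J - F - U - H: 6+23+10+11+20+6+3 = 79  ← best
The minimum is 79.
One optimal route: H → M → Q → E → J → F → U → H (or its reverse).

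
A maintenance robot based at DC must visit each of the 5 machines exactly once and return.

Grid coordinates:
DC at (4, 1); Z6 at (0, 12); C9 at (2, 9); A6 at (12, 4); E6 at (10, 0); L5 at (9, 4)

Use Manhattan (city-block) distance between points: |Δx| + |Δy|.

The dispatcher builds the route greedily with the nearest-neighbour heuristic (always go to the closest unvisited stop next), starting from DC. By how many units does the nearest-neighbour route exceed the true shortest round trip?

From DC: E6=7, L5=8, C9=10, A6=11, Z6=15 → choose E6 (7).
From E6: L5=5, A6=6, C9=17, Z6=22 → choose L5 (5).
From L5: A6=3, C9=12, Z6=17 → choose A6 (3).
From A6: C9=15, Z6=20 → choose C9 (15).
From C9: Z6=5 → choose Z6 (5).
NN route DC → E6 → L5 → A6 → C9 → Z6 → DC costs 50.
Optimal: DC → Z6 → C9 → L5 → A6 → E6 → DC costs 48 (by enumerating all 60 distinct tours).
Excess = 50 − 48 = 2.

The nearest-neighbour route is 2 longer than optimal.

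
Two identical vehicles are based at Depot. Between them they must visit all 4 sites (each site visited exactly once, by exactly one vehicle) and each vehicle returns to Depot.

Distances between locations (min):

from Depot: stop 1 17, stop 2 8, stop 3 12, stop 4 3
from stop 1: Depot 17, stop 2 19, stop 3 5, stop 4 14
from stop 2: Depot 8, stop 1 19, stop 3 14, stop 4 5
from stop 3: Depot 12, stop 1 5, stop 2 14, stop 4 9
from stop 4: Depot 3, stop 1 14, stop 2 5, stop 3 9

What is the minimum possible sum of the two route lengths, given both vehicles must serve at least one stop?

Minimum combined distance: 50 min.

There are 2^3 − 1 = 7 ways to divide the 4 stops into two non-empty groups. For each, the best each vehicle can do is its own shortest tour through its group:
  {stop 1} + {stop 2, stop 3, stop 4}: 34 + 34 = 68
  {stop 2} + {stop 1, stop 3, stop 4}: 16 + 34 = 50
  {stop 1, stop 2} + {stop 3, stop 4}: 44 + 24 = 68
  {stop 3} + {stop 1, stop 2, stop 4}: 24 + 44 = 68
  {stop 1, stop 3} + {stop 2, stop 4}: 34 + 16 = 50
  {stop 2, stop 3} + {stop 1, stop 4}: 34 + 34 = 68
  … (7 splits in total)
Best: vehicle 1 Depot → stop 2 → Depot = 16; vehicle 2 Depot → stop 1 → stop 3 → stop 4 → Depot = 34; combined 50.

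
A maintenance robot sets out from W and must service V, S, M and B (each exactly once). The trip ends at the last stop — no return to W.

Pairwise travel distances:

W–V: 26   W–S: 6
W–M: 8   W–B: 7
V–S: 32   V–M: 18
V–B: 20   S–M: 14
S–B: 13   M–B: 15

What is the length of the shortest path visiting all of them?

Shortest open route: 52.

There are 4! = 24 possible orderings.
W - V - S - M - B: 26+32+14+15 = 87
W - V - S - B - M: 26+32+13+15 = 86
W - V - M - S - B: 26+18+14+13 = 71
W - V - M - B - S: 26+18+15+13 = 72
W - V - B - S - M: 26+20+13+14 = 73
W - V - B - M - S: 26+20+15+14 = 75
W - S - V - M - B: 6+32+18+15 = 71
W - S - V - B - M: 6+32+20+15 = 73
W - S - M - V - B: 6+14+18+20 = 58
W - S - M - B - V: 6+14+15+20 = 55
W - S - B - V - M: 6+13+20+18 = 57
W - S - B - M - V: 6+13+15+18 = 52
W - M - V - S - B: 8+18+32+13 = 71
W - M - V - B - S: 8+18+20+13 = 59
… (10 more)
The minimum is 52.
One shortest path: W → S → B → M → V.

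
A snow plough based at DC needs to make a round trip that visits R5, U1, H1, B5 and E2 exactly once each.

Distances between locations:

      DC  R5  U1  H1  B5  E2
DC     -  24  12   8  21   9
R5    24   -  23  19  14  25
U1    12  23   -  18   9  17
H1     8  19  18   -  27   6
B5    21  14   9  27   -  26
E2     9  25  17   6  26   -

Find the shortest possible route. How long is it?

DC → R5 → U1 → H1 → B5 → E2 → DC: 24+23+18+27+26+9 = 127
DC → R5 → U1 → H1 → E2 → B5 → DC: 24+23+18+6+26+21 = 118
DC → R5 → U1 → B5 → H1 → E2 → DC: 24+23+9+27+6+9 = 98
DC → R5 → U1 → B5 → E2 → H1 → DC: 24+23+9+26+6+8 = 96
DC → R5 → U1 → E2 → H1 → B5 → DC: 24+23+17+6+27+21 = 118
DC → R5 → U1 → E2 → B5 → H1 → DC: 24+23+17+26+27+8 = 125
DC → R5 → H1 → U1 → B5 → E2 → DC: 24+19+18+9+26+9 = 105
DC → R5 → H1 → U1 → E2 → B5 → DC: 24+19+18+17+26+21 = 125
DC → R5 → H1 → B5 → U1 → E2 → DC: 24+19+27+9+17+9 = 105
DC → R5 → H1 → B5 → E2 → U1 → DC: 24+19+27+26+17+12 = 125
DC → R5 → H1 → E2 → U1 → B5 → DC: 24+19+6+17+9+21 = 96
DC → R5 → H1 → E2 → B5 → U1 → DC: 24+19+6+26+9+12 = 96
DC → R5 → B5 → U1 → H1 → E2 → DC: 24+14+9+18+6+9 = 80
DC → R5 → B5 → U1 → E2 → H1 → DC: 24+14+9+17+6+8 = 78
… (46 more)
DC → U1 → B5 → R5 → H1 → E2 → DC: 12+9+14+19+6+9 = 69  ← best
The minimum is 69.
One optimal route: DC → U1 → B5 → R5 → H1 → E2 → DC (or its reverse).

69 — the shortest possible round trip.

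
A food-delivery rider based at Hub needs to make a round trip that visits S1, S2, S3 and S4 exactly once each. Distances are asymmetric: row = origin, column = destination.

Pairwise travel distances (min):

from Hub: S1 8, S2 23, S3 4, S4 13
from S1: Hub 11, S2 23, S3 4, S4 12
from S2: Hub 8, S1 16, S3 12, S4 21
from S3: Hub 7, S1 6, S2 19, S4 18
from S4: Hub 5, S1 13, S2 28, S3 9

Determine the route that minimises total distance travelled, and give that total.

Hub→S1→S2→S3→S4→Hub: 8+23+12+18+5 = 66
Hub→S1→S2→S4→S3→Hub: 8+23+21+9+7 = 68
Hub→S1→S3→S2→S4→Hub: 8+4+19+21+5 = 57
Hub→S1→S3→S4→S2→Hub: 8+4+18+28+8 = 66
Hub→S1→S4→S2→S3→Hub: 8+12+28+12+7 = 67
Hub→S1→S4→S3→S2→Hub: 8+12+9+19+8 = 56
Hub→S2→S1→S3→S4→Hub: 23+16+4+18+5 = 66
Hub→S2→S1→S4→S3→Hub: 23+16+12+9+7 = 67
Hub→S2→S3→S1→S4→Hub: 23+12+6+12+5 = 58
Hub→S2→S3→S4→S1→Hub: 23+12+18+13+11 = 77
Hub→S2→S4→S1→S3→Hub: 23+21+13+4+7 = 68
Hub→S2→S4→S3→S1→Hub: 23+21+9+6+11 = 70
Hub→S3→S1→S2→S4→Hub: 4+6+23+21+5 = 59
Hub→S3→S1→S4→S2→Hub: 4+6+12+28+8 = 58
… (10 more)
The minimum is 56.
One optimal route: Hub → S1 → S4 → S3 → S2 → Hub.

56 min — the shortest possible round trip.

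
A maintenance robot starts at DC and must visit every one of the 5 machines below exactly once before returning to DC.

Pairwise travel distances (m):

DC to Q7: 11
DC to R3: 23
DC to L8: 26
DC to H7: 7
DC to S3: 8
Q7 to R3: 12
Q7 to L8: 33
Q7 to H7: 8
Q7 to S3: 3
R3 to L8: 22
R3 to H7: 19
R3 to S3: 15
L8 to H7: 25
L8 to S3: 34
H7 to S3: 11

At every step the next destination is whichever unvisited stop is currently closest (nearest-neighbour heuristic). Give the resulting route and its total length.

DC → [H7:7 / S3:8 / Q7:11 / R3:23 / L8:26] → H7 (7)
H7 → [Q7:8 / S3:11 / R3:19 / L8:25] → Q7 (8)
Q7 → [S3:3 / R3:12 / L8:33] → S3 (3)
S3 → [R3:15 / L8:34] → R3 (15)
R3 → [L8:22] → L8 (22)
Return L8→DC: 26.
Total = 7 + 8 + 3 + 15 + 22 + 26 = 81.

Total distance 81 m via the nearest-neighbour route DC → H7 → Q7 → S3 → R3 → L8 → DC.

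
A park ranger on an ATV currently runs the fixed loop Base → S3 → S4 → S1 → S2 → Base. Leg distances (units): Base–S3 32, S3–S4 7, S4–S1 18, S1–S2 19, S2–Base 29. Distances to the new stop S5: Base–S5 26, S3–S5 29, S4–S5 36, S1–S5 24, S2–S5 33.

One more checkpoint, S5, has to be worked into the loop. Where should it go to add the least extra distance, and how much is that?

Minimum extra distance: 23, inserting S5 between Base and S3.

Insertion cost between consecutive stops i–j is d(i,S5) + d(S5,j) − d(i,j):
  between Base and S3: 26 + 29 − 32 = 23
  between S3 and S4: 29 + 36 − 7 = 58
  between S4 and S1: 36 + 24 − 18 = 42
  between S1 and S2: 24 + 33 − 19 = 38
  between S2 and Base: 33 + 26 − 29 = 30
Cheapest insertion is between Base and S3, adding 23.
New total = 105 + 23 = 128.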